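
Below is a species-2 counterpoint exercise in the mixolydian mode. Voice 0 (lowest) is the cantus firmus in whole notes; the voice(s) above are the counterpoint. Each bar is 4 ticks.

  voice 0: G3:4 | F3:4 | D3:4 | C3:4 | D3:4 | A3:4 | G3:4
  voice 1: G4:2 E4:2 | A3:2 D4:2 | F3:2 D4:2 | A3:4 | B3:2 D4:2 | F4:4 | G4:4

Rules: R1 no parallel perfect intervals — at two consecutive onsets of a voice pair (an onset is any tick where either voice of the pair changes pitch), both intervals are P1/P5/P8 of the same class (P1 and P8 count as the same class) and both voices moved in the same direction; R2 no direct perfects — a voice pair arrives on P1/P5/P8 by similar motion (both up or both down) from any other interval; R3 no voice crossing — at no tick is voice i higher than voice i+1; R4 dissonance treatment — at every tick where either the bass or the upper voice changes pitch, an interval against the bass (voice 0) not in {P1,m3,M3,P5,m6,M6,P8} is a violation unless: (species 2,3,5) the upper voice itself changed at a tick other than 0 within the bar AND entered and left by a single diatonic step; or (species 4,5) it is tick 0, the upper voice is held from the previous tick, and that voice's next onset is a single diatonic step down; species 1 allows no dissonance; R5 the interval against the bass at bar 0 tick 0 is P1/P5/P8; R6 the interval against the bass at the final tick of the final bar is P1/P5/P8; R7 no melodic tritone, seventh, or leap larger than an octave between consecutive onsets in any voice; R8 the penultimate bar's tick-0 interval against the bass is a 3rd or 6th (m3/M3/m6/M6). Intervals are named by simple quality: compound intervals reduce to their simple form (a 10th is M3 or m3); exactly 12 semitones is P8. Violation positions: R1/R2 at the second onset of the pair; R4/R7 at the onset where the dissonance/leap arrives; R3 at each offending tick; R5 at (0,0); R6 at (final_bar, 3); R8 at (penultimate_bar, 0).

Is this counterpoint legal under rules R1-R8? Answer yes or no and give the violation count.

Yes (0 violations)

bar 0: v0=G3 v1=G4 (P8)
bar 1: v0=F3 v1=A3 (M3)
bar 2: v0=D3 v1=F3 (m3)
bar 3: v0=C3 v1=A3 (M6)
bar 4: v0=D3 v1=B3 (M6)
bar 5: v0=A3 v1=F4 (m6)
bar 6: v0=G3 v1=G4 (P8)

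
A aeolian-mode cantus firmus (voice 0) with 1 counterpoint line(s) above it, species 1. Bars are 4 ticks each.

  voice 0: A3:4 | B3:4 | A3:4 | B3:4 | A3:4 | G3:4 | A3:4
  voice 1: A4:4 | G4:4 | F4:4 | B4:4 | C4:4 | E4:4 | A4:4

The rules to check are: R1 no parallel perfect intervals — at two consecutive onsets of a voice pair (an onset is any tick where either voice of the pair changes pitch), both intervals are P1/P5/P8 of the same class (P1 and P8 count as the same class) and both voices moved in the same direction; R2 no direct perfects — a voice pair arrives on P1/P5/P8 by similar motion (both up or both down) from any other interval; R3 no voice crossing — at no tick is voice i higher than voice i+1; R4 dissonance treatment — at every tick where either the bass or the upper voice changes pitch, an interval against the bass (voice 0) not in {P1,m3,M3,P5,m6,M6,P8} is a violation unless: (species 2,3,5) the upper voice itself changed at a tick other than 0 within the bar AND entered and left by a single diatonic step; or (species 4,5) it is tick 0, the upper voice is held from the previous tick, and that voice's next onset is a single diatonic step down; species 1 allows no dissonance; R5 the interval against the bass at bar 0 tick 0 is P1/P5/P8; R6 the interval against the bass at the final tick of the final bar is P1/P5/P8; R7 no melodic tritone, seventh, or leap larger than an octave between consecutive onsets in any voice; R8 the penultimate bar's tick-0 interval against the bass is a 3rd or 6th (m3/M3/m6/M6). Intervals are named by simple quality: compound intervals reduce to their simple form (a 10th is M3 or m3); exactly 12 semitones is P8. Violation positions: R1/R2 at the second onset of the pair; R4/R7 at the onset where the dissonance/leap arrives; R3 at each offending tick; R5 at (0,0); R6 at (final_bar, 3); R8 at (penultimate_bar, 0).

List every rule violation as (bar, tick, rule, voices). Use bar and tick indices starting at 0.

(3, 0, R2, (0, 1))
(3, 0, R7, (1,))
(4, 0, R7, (1,))
(6, 0, R2, (0, 1))

bar 0: v0=A3 v1=A4 downbeat P8
bar 1: v0=B3 v1=G4 downbeat m6
bar 2: v0=A3 v1=F4 downbeat m6
bar 3: v0=B3 v1=B4 downbeat P8
bar 4: v0=A3 v1=C4 downbeat m3
bar 5: v0=G3 v1=E4 downbeat M6
bar 6: v0=A3 v1=A4 downbeat P8
  -> R2 @ bar 3 tick 0 v(0, 1): A3/F4 m6 -> B3/B4 P8 similar
  -> R7 @ bar 3 tick 0 v(1,): F4->B4 leap 6st
  -> R7 @ bar 4 tick 0 v(1,): B4->C4 leap 11st
  -> R2 @ bar 6 tick 0 v(0, 1): G3/E4 M6 -> A3/A4 P8 similar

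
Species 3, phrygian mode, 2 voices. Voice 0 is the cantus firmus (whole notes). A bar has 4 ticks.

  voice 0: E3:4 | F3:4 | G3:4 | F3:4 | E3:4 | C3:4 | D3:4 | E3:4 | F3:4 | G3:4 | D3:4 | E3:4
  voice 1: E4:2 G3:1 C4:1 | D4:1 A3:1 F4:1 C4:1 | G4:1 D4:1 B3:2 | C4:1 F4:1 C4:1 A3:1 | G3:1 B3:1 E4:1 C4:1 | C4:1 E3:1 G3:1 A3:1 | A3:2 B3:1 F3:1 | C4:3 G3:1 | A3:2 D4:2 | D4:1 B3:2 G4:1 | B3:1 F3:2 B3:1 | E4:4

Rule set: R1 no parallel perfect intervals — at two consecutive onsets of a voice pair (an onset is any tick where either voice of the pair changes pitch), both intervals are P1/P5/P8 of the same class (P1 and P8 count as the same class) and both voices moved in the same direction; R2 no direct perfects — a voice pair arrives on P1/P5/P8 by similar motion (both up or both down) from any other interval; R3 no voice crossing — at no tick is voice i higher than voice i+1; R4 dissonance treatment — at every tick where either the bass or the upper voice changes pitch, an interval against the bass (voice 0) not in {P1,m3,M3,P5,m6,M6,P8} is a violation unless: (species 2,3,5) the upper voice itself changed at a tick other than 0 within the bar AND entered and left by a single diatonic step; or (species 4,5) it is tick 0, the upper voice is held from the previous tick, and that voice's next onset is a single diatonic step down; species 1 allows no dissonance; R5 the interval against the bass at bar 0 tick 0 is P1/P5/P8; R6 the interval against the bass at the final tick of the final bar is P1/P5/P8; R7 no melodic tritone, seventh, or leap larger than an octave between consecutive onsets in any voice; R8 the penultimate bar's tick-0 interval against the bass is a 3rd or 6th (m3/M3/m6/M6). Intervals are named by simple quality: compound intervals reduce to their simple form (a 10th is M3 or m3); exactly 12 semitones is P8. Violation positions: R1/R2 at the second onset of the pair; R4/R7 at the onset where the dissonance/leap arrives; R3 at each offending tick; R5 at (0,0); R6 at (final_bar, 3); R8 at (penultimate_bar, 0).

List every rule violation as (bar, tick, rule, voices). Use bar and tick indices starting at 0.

(2, 0, R2, (0, 1))
(6, 3, R7, (1,))
(10, 1, R7, (1,))
(10, 3, R7, (1,))
(11, 0, R2, (0, 1))

bar 0: v0=E3 v1=E4 downbeat P8
bar 1: v0=F3 v1=D4 downbeat M6
bar 2: v0=G3 v1=G4 downbeat P8
bar 3: v0=F3 v1=C4 downbeat P5
bar 4: v0=E3 v1=G3 downbeat m3
bar 5: v0=C3 v1=C4 downbeat P8
bar 6: v0=D3 v1=A3 downbeat P5
bar 7: v0=E3 v1=C4 downbeat m6
bar 8: v0=F3 v1=A3 downbeat M3
bar 9: v0=G3 v1=D4 downbeat P5
bar 10: v0=D3 v1=B3 downbeat M6
bar 11: v0=E3 v1=E4 downbeat P8
  -> R2 @ bar 2 tick 0 v(0, 1): F3/C4 P5 -> G3/G4 P8 similar
  -> R7 @ bar 6 tick 3 v(1,): B3->F3 leap 6st
  -> R7 @ bar 10 tick 1 v(1,): B3->F3 leap 6st
  -> R7 @ bar 10 tick 3 v(1,): F3->B3 leap 6st
  -> R2 @ bar 11 tick 0 v(0, 1): D3/B3 M6 -> E3/E4 P8 similar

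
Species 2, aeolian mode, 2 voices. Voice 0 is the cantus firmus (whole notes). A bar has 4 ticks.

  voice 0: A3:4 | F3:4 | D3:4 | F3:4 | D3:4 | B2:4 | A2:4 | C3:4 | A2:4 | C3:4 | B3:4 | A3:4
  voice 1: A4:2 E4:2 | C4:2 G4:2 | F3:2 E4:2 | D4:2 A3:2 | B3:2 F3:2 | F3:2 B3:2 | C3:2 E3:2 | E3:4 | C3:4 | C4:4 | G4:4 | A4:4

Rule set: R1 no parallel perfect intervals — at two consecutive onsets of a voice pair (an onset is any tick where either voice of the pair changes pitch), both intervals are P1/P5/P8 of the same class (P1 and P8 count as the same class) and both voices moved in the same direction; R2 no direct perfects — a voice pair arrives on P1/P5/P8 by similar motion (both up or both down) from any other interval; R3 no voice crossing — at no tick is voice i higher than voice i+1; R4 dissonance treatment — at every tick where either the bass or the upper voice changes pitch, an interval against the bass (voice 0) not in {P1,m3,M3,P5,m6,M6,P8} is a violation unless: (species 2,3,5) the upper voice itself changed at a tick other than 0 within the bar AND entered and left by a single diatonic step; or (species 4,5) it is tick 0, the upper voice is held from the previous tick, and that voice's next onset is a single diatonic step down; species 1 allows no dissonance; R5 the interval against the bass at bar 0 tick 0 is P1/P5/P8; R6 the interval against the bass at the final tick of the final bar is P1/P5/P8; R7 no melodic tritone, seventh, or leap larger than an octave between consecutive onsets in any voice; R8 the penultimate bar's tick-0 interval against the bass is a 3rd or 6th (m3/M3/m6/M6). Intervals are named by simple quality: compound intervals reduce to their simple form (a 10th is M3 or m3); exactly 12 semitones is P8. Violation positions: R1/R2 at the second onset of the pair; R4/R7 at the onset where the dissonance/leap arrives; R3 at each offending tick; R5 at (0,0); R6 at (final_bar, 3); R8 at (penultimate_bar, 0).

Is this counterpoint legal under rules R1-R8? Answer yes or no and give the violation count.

No (11 violations)

bar 0: v0=A3 v1=A4 (P8)
bar 1: v0=F3 v1=C4 (P5)
bar 2: v0=D3 v1=F3 (m3)
bar 3: v0=F3 v1=D4 (M6)
bar 4: v0=D3 v1=B3 (M6)
bar 5: v0=B2 v1=F3 (TT)
bar 6: v0=A2 v1=C3 (m3)
bar 7: v0=C3 v1=E3 (M3)
bar 8: v0=A2 v1=C3 (m3)
bar 9: v0=C3 v1=C4 (P8)
bar 10: v0=B3 v1=G4 (m6)
bar 11: v0=A3 v1=A4 (P8)
  R1 @ bar1.0: A3/E4 P5 -> F3/C4 P5 similar
  R4 @ bar1.2: F3/G4 M2 untreated
  R7 @ bar2.0: G4->F3 leap 14st
  R4 @ bar2.2: D3/E4 M2 untreated
  R7 @ bar2.2: F3->E4 leap 11st
  R7 @ bar4.2: B3->F3 leap 6st
  R4 @ bar5.0: B2/F3 TT untreated
  R7 @ bar5.2: F3->B3 leap 6st
  R7 @ bar6.0: B3->C3 leap 11st
  R2 @ bar9.0: A2/C3 m3 -> C3/C4 P8 similar
  R7 @ bar10.0: C3->B3 leap 11st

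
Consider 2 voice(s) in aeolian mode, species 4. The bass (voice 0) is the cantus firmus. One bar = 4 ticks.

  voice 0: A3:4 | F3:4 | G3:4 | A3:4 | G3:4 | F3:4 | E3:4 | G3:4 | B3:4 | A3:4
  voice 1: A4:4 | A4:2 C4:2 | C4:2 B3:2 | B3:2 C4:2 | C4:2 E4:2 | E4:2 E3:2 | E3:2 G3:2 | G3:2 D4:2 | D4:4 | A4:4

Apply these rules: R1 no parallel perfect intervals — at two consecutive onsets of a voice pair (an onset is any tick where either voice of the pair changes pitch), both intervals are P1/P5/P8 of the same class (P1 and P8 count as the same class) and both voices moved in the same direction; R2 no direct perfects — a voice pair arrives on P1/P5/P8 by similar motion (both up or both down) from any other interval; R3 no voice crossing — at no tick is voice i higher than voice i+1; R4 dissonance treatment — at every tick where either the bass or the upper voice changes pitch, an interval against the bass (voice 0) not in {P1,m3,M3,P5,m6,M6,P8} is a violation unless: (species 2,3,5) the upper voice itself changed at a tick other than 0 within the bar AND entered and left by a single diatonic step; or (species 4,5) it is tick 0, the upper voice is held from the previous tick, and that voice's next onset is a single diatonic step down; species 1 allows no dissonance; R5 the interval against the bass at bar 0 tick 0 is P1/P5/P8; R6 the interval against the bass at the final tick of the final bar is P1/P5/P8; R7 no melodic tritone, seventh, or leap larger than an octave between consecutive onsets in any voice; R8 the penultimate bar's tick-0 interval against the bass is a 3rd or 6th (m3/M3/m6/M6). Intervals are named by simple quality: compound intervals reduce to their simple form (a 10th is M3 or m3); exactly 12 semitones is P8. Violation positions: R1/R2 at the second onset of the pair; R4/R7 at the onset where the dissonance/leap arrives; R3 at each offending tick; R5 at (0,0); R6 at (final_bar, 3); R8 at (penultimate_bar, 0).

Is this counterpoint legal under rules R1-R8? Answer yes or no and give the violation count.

No (6 violations)

bar 0: v0=A3 v1=A4 (P8)
bar 1: v0=F3 v1=A4 (M3)
bar 2: v0=G3 v1=C4 (P4)
bar 3: v0=A3 v1=B3 (M2)
bar 4: v0=G3 v1=C4 (P4)
bar 5: v0=F3 v1=E4 (M7)
bar 6: v0=E3 v1=E3 (P1)
bar 7: v0=G3 v1=G3 (P1)
bar 8: v0=B3 v1=D4 (m3)
bar 9: v0=A3 v1=A4 (P8)
  R4 @ bar3.0: A3/B3 M2 untreated
  R4 @ bar4.0: G3/C4 P4 untreated
  R4 @ bar5.0: F3/E4 M7 untreated
  R3 @ bar5.2: F3 above E3
  R4 @ bar5.2: F3/E3 m2 untreated
  R3 @ bar5.3: F3 above E3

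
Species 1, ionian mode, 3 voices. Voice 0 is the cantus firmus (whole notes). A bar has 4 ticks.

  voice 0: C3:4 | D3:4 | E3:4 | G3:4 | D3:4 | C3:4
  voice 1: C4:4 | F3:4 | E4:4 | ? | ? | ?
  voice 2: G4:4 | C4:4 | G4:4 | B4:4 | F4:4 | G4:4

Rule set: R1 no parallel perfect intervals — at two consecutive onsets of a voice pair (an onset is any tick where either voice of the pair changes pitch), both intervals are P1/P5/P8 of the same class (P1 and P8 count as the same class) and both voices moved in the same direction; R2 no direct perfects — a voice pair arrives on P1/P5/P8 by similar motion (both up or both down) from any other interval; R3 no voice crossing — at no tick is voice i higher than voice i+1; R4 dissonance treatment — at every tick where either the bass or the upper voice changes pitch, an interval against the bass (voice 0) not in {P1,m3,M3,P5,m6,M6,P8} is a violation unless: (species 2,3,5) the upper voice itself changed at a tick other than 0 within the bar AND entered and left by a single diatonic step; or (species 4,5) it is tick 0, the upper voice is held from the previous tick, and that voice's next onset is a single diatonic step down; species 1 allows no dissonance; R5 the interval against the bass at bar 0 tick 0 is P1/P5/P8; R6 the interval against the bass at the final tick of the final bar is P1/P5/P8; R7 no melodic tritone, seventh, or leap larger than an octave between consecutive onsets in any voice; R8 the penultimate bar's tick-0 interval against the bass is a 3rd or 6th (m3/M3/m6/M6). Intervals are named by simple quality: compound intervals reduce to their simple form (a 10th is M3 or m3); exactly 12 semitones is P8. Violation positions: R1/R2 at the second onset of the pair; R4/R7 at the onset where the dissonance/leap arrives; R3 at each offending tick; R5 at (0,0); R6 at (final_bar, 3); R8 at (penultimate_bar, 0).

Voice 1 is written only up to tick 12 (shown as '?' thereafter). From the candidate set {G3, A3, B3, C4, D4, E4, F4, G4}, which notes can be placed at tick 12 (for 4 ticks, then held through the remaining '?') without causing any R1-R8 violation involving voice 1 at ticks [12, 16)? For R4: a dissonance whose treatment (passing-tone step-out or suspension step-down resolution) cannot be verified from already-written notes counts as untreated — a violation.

{B3, D4, E4, G3}

G3: legal
A3: violates R4
B3: legal
C4: violates R4
D4: legal
E4: legal
F4: violates R4
G4: violates R1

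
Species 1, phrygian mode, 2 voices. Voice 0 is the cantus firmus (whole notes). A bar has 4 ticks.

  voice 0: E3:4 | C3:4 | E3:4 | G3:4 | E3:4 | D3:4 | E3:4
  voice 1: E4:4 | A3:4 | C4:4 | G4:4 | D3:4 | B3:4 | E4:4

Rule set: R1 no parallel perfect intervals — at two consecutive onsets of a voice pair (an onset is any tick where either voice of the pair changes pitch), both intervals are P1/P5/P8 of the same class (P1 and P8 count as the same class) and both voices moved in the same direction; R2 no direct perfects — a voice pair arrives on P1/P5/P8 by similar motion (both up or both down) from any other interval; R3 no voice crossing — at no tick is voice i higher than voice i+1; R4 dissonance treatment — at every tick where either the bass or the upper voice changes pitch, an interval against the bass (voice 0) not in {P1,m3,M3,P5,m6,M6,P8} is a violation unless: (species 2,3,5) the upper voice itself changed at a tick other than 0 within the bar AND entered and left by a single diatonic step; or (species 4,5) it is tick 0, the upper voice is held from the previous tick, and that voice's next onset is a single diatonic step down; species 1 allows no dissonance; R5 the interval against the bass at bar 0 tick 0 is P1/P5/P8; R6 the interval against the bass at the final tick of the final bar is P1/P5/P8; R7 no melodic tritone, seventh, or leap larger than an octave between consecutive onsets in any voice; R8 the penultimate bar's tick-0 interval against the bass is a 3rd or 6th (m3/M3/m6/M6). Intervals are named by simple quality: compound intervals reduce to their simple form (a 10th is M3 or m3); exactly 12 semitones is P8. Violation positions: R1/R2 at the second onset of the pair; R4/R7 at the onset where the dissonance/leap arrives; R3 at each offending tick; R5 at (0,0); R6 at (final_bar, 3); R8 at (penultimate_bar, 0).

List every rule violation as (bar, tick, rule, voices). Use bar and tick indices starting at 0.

(3, 0, R2, (0, 1))
(4, 0, R3, (0, 1))
(4, 0, R4, (0, 1))
(4, 0, R7, (1,))
(4, 1, R3, (0, 1))
(4, 2, R3, (0, 1))
(4, 3, R3, (0, 1))
(6, 0, R2, (0, 1))

bar 0: v0=E3 v1=E4 downbeat P8
bar 1: v0=C3 v1=A3 downbeat M6
bar 2: v0=E3 v1=C4 downbeat m6
bar 3: v0=G3 v1=G4 downbeat P8
bar 4: v0=E3 v1=D3 downbeat M2
bar 5: v0=D3 v1=B3 downbeat M6
bar 6: v0=E3 v1=E4 downbeat P8
  -> R2 @ bar 3 tick 0 v(0, 1): E3/C4 m6 -> G3/G4 P8 similar
  -> R3 @ bar 4 tick 0 v(0, 1): E3 above D3
  -> R4 @ bar 4 tick 0 v(0, 1): E3/D3 M2 untreated
  -> R7 @ bar 4 tick 0 v(1,): G4->D3 leap 17st
  -> R3 @ bar 4 tick 1 v(0, 1): E3 above D3
  -> R3 @ bar 4 tick 2 v(0, 1): E3 above D3
  -> R3 @ bar 4 tick 3 v(0, 1): E3 above D3
  -> R2 @ bar 6 tick 0 v(0, 1): D3/B3 M6 -> E3/E4 P8 similar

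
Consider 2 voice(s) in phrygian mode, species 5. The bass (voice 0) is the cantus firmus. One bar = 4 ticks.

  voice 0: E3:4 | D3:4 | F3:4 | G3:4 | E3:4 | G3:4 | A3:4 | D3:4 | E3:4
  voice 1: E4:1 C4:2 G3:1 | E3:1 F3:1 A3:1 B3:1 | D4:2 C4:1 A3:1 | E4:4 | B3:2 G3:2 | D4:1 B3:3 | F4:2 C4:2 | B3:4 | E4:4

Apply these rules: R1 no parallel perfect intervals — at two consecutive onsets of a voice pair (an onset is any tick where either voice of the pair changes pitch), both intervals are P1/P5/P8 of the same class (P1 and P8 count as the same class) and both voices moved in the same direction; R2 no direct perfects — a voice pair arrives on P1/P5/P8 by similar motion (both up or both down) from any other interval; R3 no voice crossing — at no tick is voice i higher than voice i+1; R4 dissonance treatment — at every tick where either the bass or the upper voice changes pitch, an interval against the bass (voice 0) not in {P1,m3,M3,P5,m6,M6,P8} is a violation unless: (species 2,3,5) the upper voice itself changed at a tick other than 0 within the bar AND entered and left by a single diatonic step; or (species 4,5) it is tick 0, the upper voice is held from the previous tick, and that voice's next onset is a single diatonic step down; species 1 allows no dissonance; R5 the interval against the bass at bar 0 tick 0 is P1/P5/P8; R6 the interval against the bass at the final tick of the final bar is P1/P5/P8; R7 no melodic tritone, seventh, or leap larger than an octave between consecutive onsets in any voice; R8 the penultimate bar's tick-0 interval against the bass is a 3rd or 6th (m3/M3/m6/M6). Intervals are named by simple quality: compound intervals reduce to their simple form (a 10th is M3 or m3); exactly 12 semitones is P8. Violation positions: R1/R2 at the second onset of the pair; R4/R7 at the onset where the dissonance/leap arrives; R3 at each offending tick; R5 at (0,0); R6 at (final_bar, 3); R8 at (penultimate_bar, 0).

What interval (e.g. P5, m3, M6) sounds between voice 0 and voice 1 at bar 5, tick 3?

voice 0=G3 voice 1=B3 -> M3

M3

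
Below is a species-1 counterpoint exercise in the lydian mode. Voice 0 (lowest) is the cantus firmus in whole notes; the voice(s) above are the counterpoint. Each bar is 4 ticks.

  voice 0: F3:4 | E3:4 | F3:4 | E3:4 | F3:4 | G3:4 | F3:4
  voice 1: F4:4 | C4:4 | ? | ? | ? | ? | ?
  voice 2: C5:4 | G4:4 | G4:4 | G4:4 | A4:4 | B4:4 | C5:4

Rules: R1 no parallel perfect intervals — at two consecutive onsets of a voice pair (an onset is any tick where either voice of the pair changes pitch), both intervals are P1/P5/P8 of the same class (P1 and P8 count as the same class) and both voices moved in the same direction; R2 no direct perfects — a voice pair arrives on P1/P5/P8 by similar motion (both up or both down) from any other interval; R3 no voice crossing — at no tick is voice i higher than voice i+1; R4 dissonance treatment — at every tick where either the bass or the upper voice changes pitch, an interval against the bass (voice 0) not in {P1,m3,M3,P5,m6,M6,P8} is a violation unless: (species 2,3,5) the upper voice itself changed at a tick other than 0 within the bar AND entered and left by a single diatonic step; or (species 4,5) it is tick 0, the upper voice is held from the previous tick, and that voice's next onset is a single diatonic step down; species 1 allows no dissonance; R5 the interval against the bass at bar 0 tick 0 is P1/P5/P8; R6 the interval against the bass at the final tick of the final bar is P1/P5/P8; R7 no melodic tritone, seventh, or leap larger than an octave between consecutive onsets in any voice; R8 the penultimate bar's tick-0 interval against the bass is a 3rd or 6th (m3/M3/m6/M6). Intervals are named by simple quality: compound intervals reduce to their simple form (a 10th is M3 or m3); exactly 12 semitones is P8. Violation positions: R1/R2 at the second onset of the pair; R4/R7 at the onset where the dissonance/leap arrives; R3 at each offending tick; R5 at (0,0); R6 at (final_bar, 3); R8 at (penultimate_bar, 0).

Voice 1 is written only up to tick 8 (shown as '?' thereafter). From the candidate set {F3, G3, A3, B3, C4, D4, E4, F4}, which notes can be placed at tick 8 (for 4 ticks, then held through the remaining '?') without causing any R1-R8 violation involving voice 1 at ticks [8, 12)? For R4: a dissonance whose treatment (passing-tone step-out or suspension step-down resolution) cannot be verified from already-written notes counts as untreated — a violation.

F3: legal
G3: violates R4
A3: legal
B3: violates R4
C4: legal
D4: legal
E4: violates R4
F4: violates R2

{A3, C4, D4, F3}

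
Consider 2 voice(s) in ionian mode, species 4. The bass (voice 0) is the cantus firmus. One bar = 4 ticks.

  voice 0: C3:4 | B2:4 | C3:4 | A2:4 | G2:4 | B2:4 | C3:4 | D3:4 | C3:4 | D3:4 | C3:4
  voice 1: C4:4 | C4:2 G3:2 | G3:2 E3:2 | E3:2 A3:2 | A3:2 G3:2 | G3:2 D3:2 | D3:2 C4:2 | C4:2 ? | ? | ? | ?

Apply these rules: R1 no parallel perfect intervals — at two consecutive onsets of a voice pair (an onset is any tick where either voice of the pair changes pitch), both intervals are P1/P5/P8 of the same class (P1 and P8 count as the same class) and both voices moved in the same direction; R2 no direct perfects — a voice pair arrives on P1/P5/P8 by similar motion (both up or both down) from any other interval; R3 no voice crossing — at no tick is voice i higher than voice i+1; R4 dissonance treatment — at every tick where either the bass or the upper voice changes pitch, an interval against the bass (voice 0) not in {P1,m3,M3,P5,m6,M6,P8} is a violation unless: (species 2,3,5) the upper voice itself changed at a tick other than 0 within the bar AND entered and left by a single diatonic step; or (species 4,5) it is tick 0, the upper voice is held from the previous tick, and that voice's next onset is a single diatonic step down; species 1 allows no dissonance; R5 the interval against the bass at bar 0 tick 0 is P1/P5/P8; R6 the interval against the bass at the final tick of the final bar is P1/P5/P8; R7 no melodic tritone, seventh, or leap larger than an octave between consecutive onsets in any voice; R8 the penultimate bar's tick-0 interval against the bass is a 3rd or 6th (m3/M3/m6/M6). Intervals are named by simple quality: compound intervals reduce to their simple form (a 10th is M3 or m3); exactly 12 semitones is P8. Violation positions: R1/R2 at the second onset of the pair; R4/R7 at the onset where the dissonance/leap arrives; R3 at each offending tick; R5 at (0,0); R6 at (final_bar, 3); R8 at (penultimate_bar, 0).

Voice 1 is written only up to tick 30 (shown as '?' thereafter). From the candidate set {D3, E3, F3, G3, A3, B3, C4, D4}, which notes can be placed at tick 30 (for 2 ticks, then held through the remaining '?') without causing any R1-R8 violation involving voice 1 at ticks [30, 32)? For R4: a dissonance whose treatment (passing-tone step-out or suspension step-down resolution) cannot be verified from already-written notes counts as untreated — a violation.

{A3, B3, C4, D4, F3}

D3: violates R7
E3: violates R4
F3: legal
G3: violates R4
A3: legal
B3: legal
C4: legal
D4: legal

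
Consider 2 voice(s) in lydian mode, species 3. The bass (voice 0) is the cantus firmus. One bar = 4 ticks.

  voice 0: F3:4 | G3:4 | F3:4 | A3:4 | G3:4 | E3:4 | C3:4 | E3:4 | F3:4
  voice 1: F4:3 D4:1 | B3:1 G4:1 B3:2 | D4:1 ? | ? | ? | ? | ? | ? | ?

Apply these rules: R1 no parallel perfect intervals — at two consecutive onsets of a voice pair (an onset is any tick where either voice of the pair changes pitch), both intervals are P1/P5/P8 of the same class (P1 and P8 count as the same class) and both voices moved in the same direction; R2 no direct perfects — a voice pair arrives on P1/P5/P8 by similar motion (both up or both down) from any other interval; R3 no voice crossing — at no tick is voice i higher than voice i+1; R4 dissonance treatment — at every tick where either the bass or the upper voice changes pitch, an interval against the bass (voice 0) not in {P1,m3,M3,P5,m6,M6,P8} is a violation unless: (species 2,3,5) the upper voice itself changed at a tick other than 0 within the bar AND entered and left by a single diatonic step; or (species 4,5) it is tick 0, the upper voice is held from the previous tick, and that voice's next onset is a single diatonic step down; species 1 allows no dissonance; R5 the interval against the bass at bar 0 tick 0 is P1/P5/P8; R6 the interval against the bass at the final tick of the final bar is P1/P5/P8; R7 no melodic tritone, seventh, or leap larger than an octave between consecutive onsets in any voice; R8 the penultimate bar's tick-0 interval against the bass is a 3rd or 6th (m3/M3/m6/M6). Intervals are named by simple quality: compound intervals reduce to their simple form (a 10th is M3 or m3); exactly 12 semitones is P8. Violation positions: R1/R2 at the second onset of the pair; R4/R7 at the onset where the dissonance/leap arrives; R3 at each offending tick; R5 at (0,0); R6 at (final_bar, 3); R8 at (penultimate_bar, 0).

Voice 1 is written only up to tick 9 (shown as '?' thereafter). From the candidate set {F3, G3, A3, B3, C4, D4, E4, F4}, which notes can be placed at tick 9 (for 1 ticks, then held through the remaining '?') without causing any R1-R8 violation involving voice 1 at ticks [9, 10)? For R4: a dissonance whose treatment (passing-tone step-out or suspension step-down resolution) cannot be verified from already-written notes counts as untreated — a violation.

{A3, C4, D4, F3, F4}

F3: legal
G3: violates R4
A3: legal
B3: violates R4
C4: legal
D4: legal
E4: violates R4
F4: legal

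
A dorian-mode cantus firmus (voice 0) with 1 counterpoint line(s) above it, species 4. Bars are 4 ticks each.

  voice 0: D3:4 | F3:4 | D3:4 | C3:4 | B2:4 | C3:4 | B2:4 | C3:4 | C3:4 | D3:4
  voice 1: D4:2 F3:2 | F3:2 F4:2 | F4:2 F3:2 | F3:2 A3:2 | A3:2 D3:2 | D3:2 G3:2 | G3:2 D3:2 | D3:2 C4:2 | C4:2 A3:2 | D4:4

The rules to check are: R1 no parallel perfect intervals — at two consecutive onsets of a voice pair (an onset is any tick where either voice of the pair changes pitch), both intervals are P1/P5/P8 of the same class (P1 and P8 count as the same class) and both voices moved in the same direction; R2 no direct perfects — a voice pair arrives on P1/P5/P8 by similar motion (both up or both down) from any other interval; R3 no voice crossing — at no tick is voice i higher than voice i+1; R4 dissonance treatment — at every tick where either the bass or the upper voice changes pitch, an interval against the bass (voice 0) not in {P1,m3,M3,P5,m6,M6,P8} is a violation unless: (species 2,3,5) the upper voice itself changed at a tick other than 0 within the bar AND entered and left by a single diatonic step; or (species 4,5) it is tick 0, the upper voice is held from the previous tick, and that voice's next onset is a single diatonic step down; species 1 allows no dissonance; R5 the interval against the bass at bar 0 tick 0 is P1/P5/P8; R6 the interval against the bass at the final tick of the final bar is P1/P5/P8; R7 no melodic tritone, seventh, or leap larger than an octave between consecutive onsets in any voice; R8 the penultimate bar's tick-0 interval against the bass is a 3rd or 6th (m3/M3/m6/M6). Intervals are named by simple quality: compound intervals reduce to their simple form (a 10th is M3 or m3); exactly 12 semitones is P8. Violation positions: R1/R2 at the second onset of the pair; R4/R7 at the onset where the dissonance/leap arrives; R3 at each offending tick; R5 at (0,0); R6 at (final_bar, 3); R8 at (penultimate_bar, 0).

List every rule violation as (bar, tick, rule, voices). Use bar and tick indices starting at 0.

bar 0: v0=D3 v1=D4 downbeat P8
bar 1: v0=F3 v1=F3 downbeat P1
bar 2: v0=D3 v1=F4 downbeat m3
bar 3: v0=C3 v1=F3 downbeat P4
bar 4: v0=B2 v1=A3 downbeat m7
bar 5: v0=C3 v1=D3 downbeat M2
bar 6: v0=B2 v1=G3 downbeat m6
bar 7: v0=C3 v1=D3 downbeat M2
bar 8: v0=C3 v1=C4 downbeat P8
bar 9: v0=D3 v1=D4 downbeat P8
  -> R4 @ bar 3 tick 0 v(0, 1): C3/F3 P4 untreated
  -> R4 @ bar 4 tick 0 v(0, 1): B2/A3 m7 untreated
  -> R4 @ bar 5 tick 0 v(0, 1): C3/D3 M2 untreated
  -> R4 @ bar 7 tick 0 v(0, 1): C3/D3 M2 untreated
  -> R7 @ bar 7 tick 2 v(1,): D3->C4 leap 10st
  -> R8 @ bar 8 tick 0 v(0, 1): penult P8 not 3rd/6th
  -> R2 @ bar 9 tick 0 v(0, 1): C3/A3 M6 -> D3/D4 P8 similar

(3, 0, R4, (0, 1))
(4, 0, R4, (0, 1))
(5, 0, R4, (0, 1))
(7, 0, R4, (0, 1))
(7, 2, R7, (1,))
(8, 0, R8, (0, 1))
(9, 0, R2, (0, 1))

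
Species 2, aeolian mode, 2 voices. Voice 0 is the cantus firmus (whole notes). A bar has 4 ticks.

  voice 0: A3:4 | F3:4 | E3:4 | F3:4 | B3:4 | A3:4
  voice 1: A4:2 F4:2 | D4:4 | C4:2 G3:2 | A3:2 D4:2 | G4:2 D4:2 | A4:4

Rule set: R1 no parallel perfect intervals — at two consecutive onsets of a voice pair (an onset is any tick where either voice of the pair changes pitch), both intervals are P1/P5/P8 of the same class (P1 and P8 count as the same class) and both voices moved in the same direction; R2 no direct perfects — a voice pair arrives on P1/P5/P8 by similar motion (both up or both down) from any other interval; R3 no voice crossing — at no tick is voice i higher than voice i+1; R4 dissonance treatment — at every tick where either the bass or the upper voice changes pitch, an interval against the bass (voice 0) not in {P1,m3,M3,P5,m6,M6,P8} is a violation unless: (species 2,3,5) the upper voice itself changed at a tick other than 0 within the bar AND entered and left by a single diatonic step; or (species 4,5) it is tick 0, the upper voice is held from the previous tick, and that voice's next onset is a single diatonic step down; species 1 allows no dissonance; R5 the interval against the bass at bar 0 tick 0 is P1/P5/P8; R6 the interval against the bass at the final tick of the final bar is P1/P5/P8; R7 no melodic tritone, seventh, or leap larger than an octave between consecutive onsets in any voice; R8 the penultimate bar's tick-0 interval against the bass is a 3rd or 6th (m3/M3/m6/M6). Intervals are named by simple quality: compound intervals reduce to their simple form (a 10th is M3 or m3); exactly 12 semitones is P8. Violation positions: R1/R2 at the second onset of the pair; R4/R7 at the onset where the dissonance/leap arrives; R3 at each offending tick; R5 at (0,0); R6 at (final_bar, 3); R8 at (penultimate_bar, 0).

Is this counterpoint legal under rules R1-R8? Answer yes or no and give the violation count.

bar 0: v0=A3 v1=A4 (P8)
bar 1: v0=F3 v1=D4 (M6)
bar 2: v0=E3 v1=C4 (m6)
bar 3: v0=F3 v1=A3 (M3)
bar 4: v0=B3 v1=G4 (m6)
bar 5: v0=A3 v1=A4 (P8)
  R7 @ bar4.0: F3->B3 leap 6st

No (1 violations)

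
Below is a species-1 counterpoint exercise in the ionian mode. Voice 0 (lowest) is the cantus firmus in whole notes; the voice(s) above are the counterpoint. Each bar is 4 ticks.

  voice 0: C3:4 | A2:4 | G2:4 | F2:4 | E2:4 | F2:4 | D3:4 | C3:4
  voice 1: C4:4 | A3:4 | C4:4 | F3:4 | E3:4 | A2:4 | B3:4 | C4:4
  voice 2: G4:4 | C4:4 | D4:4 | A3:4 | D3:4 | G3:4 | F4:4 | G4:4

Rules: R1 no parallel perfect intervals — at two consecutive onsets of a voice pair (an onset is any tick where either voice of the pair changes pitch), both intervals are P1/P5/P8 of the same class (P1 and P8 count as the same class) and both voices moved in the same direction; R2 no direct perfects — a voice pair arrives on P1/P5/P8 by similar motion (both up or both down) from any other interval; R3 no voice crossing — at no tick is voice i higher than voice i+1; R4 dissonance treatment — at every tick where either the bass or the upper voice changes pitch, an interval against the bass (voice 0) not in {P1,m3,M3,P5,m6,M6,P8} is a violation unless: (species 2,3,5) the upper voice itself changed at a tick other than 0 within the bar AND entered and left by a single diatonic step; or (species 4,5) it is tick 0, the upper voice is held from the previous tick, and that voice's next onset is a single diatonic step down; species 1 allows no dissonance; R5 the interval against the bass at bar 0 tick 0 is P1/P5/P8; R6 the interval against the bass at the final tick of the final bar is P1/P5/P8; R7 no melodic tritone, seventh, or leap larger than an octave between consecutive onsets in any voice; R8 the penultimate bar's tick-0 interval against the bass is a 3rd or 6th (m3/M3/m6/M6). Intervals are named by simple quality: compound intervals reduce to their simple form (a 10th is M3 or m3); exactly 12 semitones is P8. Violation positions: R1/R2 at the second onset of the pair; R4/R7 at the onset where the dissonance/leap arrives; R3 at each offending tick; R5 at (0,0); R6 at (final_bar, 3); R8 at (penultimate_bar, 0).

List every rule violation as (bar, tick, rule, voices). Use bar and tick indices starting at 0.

bar 0: v0=C3 v1=C4 v2=G4 downbeat P5
bar 1: v0=A2 v1=A3 v2=C4 downbeat m3
bar 2: v0=G2 v1=C4 v2=D4 downbeat P5
bar 3: v0=F2 v1=F3 v2=A3 downbeat M3
bar 4: v0=E2 v1=E3 v2=D3 downbeat m7
bar 5: v0=F2 v1=A2 v2=G3 downbeat M2
bar 6: v0=D3 v1=B3 v2=F4 downbeat m3
bar 7: v0=C3 v1=C4 v2=G4 downbeat P5
  -> R1 @ bar 1 tick 0 v(0, 1): C3/C4 P8 -> A2/A3 P8 similar
  -> R4 @ bar 2 tick 0 v(0, 1): G2/C4 P4 untreated
  -> R2 @ bar 3 tick 0 v(0, 1): G2/C4 P4 -> F2/F3 P8 similar
  -> R1 @ bar 4 tick 0 v(0, 1): F2/F3 P8 -> E2/E3 P8 similar
  -> R3 @ bar 4 tick 0 v(1, 2): E3 above D3
  -> R4 @ bar 4 tick 0 v(0, 2): E2/D3 m7 untreated
  -> R3 @ bar 4 tick 1 v(1, 2): E3 above D3
  -> R3 @ bar 4 tick 2 v(1, 2): E3 above D3
  -> R3 @ bar 4 tick 3 v(1, 2): E3 above D3
  -> R4 @ bar 5 tick 0 v(0, 2): F2/G3 M2 untreated
  -> R7 @ bar 6 tick 0 v(1,): A2->B3 leap 14st
  -> R7 @ bar 6 tick 0 v(2,): G3->F4 leap 10st
  -> R2 @ bar 7 tick 0 v(1, 2): B3/F4 TT -> C4/G4 P5 similar

(1, 0, R1, (0, 1))
(2, 0, R4, (0, 1))
(3, 0, R2, (0, 1))
(4, 0, R1, (0, 1))
(4, 0, R3, (1, 2))
(4, 0, R4, (0, 2))
(4, 1, R3, (1, 2))
(4, 2, R3, (1, 2))
(4, 3, R3, (1, 2))
(5, 0, R4, (0, 2))
(6, 0, R7, (1,))
(6, 0, R7, (2,))
(7, 0, R2, (1, 2))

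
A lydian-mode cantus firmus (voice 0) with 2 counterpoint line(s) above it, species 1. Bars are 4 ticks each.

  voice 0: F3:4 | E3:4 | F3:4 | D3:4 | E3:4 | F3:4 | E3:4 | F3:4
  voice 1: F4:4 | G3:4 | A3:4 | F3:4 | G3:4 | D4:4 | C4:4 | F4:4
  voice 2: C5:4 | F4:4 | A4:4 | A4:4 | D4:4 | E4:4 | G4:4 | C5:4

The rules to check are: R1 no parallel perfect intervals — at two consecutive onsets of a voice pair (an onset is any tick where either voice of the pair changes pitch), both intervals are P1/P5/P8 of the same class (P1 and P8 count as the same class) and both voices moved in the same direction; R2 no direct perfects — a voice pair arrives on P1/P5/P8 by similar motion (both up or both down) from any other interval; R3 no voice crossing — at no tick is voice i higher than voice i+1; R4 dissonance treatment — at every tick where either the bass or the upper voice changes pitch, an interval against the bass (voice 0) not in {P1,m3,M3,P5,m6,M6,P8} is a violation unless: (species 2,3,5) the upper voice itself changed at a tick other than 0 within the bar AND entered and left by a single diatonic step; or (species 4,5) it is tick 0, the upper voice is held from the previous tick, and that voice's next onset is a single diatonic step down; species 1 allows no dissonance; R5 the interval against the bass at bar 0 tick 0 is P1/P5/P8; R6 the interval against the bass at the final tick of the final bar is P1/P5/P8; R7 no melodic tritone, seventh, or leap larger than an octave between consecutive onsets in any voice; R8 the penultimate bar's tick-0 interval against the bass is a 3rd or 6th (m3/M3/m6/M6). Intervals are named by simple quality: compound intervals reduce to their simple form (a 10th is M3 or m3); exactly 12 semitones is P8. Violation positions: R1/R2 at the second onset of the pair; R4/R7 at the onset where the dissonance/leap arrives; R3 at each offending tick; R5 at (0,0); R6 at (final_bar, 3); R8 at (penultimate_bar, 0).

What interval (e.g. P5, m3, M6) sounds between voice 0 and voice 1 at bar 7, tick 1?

P8

voice 0=F3 voice 1=F4 -> P8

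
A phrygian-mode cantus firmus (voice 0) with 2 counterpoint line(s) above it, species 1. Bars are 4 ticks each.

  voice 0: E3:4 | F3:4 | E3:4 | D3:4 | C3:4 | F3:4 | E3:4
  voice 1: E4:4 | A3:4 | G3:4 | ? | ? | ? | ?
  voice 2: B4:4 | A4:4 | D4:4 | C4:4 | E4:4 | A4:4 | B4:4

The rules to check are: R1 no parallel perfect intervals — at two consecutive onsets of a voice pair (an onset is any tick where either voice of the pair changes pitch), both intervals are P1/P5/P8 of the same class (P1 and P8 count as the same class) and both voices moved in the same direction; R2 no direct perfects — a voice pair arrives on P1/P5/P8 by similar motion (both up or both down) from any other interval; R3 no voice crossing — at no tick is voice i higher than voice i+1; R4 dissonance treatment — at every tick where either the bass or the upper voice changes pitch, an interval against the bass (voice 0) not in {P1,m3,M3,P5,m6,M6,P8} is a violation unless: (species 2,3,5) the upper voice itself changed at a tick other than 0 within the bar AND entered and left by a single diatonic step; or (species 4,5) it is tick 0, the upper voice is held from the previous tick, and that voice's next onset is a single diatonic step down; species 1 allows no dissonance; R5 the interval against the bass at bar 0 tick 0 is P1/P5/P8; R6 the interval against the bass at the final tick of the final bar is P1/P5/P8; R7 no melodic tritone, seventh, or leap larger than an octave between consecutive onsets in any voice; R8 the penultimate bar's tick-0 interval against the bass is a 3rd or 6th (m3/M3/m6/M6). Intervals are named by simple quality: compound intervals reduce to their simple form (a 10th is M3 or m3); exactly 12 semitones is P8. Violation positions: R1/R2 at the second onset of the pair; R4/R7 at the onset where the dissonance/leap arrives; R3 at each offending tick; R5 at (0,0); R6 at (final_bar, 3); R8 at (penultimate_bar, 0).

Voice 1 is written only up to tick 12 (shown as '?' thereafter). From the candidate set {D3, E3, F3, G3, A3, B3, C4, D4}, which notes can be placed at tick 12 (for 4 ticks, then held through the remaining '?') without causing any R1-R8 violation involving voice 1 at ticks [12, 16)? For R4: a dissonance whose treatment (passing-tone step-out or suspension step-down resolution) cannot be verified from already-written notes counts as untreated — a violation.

{A3, B3}

D3: violates R2
E3: violates R4
F3: violates R1
G3: violates R4
A3: legal
B3: legal
C4: violates R4
D4: violates R3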